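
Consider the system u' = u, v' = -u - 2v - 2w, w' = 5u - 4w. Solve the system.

Coefficient matrix A = [[1, 0, 0], [-1, -2, -2], [5, 0, -4]].
det(A - λI) = 0 gives eigenvalues λ = 1, -2, -4.
For λ=1: eigenvector (1,-1,1).
For λ=-2: eigenvector (0,1,0).
For λ=-4: eigenvector (0,1,1).
General solution: K_1e^(t)(1,-1,1) + K_2e^(-2t)(0,1,0) + K_3e^(-4t)(0,1,1).

u(t) = K_1e^(t), v(t) = -K_1e^(t) + K_2e^(-2t) + K_3e^(-4t), w(t) = K_1e^(t) + K_3e^(-4t)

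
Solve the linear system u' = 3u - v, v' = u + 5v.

Coefficient matrix A = [[3, -1], [1, 5]].
Characteristic polynomial det(A - λI) = λ^2 - 8λ + 16 = 0.
Single eigenvalue λ = 4 with algebraic multiplicity 2.
Eigenvector v = (1,-1); generalized eigenvector w with (A-λI)w=v is (-2,1).
General solution: e^(4t)[c_1·v + c_2·(t·v + w)].

u(t) = c_1e^(4t) + c_2te^(4t) - 2c_2e^(4t), v(t) = -c_1e^(4t) - c_2te^(4t) + c_2e^(4t)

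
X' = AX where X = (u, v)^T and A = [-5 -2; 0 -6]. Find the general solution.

Coefficient matrix A = [[-5, -2], [0, -6]].
Characteristic polynomial det(A - λI) = λ^2 + 11λ + 30 = 0.
Eigenvalues λ = -5, -6.
For λ=-5: (A-λI) row 1 is [0, -2], so an eigenvector is (1, 0).
For λ=-6: (A-λI) row 1 is [1, -2], so an eigenvector is (2, 1).
General solution: C_1e^(-5t)(1,0) + C_2e^(-6t)(2,1).

u(t) = C_1e^(-5t) + 2C_2e^(-6t), v(t) = C_2e^(-6t)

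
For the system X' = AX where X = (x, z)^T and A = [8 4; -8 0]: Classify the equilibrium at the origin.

A = [[8,4],[-8,0]]; det(A-λI) = λ^2 - 8λ + 32.
λ = 4 ± 4i: positive real part.

unstable spiral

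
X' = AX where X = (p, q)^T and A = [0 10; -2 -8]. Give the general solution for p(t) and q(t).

Coefficient matrix A = [[0, 10], [-2, -8]].
Characteristic polynomial det(A - λI) = λ^2 + 8λ + 20 = 0.
Eigenvalues λ = -4 ± 2i (complex conjugate pair).
For λ=-4+2i: an eigenvector is (2,-1) - i(-1,0) = (2 + i, -1).
A real fundamental pair from Re and Im of e^((-4+2i)t)v: X_1 = e^(-4t)(cos(2t)·(2,-1) + sin(2t)·(-1,0)), X_2 = e^(-4t)(sin(2t)·(2,-1) - cos(2t)·(-1,0)).
General solution: C_1X_1 + C_2X_2.

p(t) = -C_1e^(-4t)sin(2t) + 2C_1e^(-4t)cos(2t) + 2C_2e^(-4t)sin(2t) + C_2e^(-4t)cos(2t), q(t) = -C_1e^(-4t)cos(2t) - C_2e^(-4t)sin(2t)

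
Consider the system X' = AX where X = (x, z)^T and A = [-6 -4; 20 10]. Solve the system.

x(t) = -K_1e^(2t)sin(4t) + K_2e^(2t)cos(4t), z(t) = 2K_1e^(2t)sin(4t) + K_1e^(2t)cos(4t) + K_2e^(2t)sin(4t) - 2K_2e^(2t)cos(4t)

Coefficient matrix A = [[-6, -4], [20, 10]].
Characteristic polynomial det(A - λI) = λ^2 - 4λ + 20 = 0.
Eigenvalues λ = 2 ± 4i (complex conjugate pair).
For λ=2+4i: an eigenvector is (0,1) - i(-1,2) = (0 + i, 1 - 2i).
A real fundamental pair from Re and Im of e^((2+4i)t)v: X_1 = e^(2t)(cos(4t)·(0,1) + sin(4t)·(-1,2)), X_2 = e^(2t)(sin(4t)·(0,1) - cos(4t)·(-1,2)).
General solution: K_1X_1 + K_2X_2.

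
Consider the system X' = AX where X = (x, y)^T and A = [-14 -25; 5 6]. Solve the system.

x(t) = -2K_1e^(-4t)sin(5t) + K_1e^(-4t)cos(5t) + K_2e^(-4t)sin(5t) + 2K_2e^(-4t)cos(5t), y(t) = K_1e^(-4t)sin(5t) - K_2e^(-4t)cos(5t)

Coefficient matrix A = [[-14, -25], [5, 6]].
Characteristic polynomial det(A - λI) = λ^2 + 8λ + 41 = 0.
Eigenvalues λ = -4 ± 5i (complex conjugate pair).
For λ=-4+5i: an eigenvector is (1,0) - i(-2,1) = (1 + 2i, 0 - i).
A real fundamental pair from Re and Im of e^((-4+5i)t)v: X_1 = e^(-4t)(cos(5t)·(1,0) + sin(5t)·(-2,1)), X_2 = e^(-4t)(sin(5t)·(1,0) - cos(5t)·(-2,1)).
General solution: K_1X_1 + K_2X_2.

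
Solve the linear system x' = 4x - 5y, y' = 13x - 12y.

x(t) = 2c_1e^(-4t)sin(t) - c_1e^(-4t)cos(t) - c_2e^(-4t)sin(t) - 2c_2e^(-4t)cos(t), y(t) = 3c_1e^(-4t)sin(t) - 2c_1e^(-4t)cos(t) - 2c_2e^(-4t)sin(t) - 3c_2e^(-4t)cos(t)

Coefficient matrix A = [[4, -5], [13, -12]].
Characteristic polynomial det(A - λI) = λ^2 + 8λ + 17 = 0.
Eigenvalues λ = -4 ± i (complex conjugate pair).
For λ=-4+i: an eigenvector is (-1,-2) - i(2,3) = (-1 - 2i, -2 - 3i).
A real fundamental pair from Re and Im of e^((-4+i)t)v: X_1 = e^(-4t)(cos(t)·(-1,-2) + sin(t)·(2,3)), X_2 = e^(-4t)(sin(t)·(-1,-2) - cos(t)·(2,3)).
General solution: c_1X_1 + c_2X_2.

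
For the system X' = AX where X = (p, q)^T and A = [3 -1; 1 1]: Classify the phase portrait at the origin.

A = [[3,-1],[1,1]]; det(A-λI) = λ^2 - 4λ + 4.
repeated λ = 2 with a single eigenvector.

unstable improper node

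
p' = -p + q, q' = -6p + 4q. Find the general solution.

p(t) = C_1e^(2t) - C_2e^(t), q(t) = 3C_1e^(2t) - 2C_2e^(t)

Coefficient matrix A = [[-1, 1], [-6, 4]].
Characteristic polynomial det(A - λI) = λ^2 - 3λ + 2 = 0.
Eigenvalues λ = 2, 1.
For λ=2: (A-λI) row 1 is [-3, 1], so an eigenvector is (1, 3).
For λ=1: (A-λI) row 1 is [-2, 1], so an eigenvector is (-1, -2).
General solution: C_1e^(2t)(1,3) + C_2e^(t)(-1,-2).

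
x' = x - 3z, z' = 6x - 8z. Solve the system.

x(t) = c_1e^(-5t) + c_2e^(-2t), z(t) = 2c_1e^(-5t) + c_2e^(-2t)

Coefficient matrix A = [[1, -3], [6, -8]].
Characteristic polynomial det(A - λI) = λ^2 + 7λ + 10 = 0.
Eigenvalues λ = -5, -2.
For λ=-5: (A-λI) row 1 is [6, -3], so an eigenvector is (1, 2).
For λ=-2: (A-λI) row 1 is [3, -3], so an eigenvector is (1, 1).
General solution: c_1e^(-5t)(1,2) + c_2e^(-2t)(1,1).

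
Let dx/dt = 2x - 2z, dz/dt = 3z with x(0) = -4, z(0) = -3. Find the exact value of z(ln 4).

-192

A = [[2,-2],[0,3]]; eigenvalues λ = 2, 3.
Eigenvectors: (-1,0) for λ=2, (-2,1) for λ=3.
From the initial condition, c_1 = 10, c_2 = -3.
z(ln 4) = (10)(4^2)(0) + (-3)(4^3)(1) = -192.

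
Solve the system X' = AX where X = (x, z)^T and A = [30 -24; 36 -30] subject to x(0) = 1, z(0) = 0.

Coefficient matrix A = [[30, -24], [36, -30]].
Characteristic polynomial det(A - λI) = λ^2 - 36 = 0.
Eigenvalues λ = -6, 6.
For λ=-6: (A-λI) row 1 is [36, -24], so an eigenvector is (-2, -3).
For λ=6: (A-λI) row 1 is [24, -24], so an eigenvector is (1, 1).
General solution: K_1e^(-6t)(-2,-3) + K_2e^(6t)(1,1).
Applying x(0)=1, z(0)=0 gives K_1=1, K_2=3.

x(t) = 3e^(6t) - 2e^(-6t), z(t) = 3e^(6t) - 3e^(-6t)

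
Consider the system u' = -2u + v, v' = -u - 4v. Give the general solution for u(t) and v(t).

Coefficient matrix A = [[-2, 1], [-1, -4]].
Characteristic polynomial det(A - λI) = λ^2 + 6λ + 9 = 0.
Single eigenvalue λ = -3 with algebraic multiplicity 2.
Eigenvector v = (1,-1); generalized eigenvector w with (A-λI)w=v is (1,0).
General solution: e^(-3t)[c_1·v + c_2·(t·v + w)].

u(t) = c_1e^(-3t) + c_2te^(-3t) + c_2e^(-3t), v(t) = -c_1e^(-3t) - c_2te^(-3t)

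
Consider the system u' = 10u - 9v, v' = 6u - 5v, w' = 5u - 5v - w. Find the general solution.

u(t) = C_1e^(t) + 3C_2e^(4t), v(t) = C_1e^(t) + 2C_2e^(4t), w(t) = C_2e^(4t) + C_3e^(-t)

Coefficient matrix A = [[10, -9, 0], [6, -5, 0], [5, -5, -1]].
det(A - λI) = 0 gives eigenvalues λ = 1, 4, -1.
For λ=1: eigenvector (1,1,0).
For λ=4: eigenvector (3,2,1).
For λ=-1: eigenvector (0,0,1).
General solution: C_1e^(t)(1,1,0) + C_2e^(4t)(3,2,1) + C_3e^(-t)(0,0,1).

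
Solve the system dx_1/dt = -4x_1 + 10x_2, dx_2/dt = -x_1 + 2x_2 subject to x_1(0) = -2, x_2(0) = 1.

x_1(t) = 16e^(-t)sin(t) - 2e^(-t)cos(t), x_2(t) = 5e^(-t)sin(t) + e^(-t)cos(t)

Coefficient matrix A = [[-4, 10], [-1, 2]].
Characteristic polynomial det(A - λI) = λ^2 + 2λ + 2 = 0.
Eigenvalues λ = -1 ± i (complex conjugate pair).
For λ=-1+i: an eigenvector is (1,0) - i(-3,-1) = (1 + 3i, 0 + i).
A real fundamental pair from Re and Im of e^((-1+i)t)v: X_1 = e^(-t)(cos(t)·(1,0) + sin(t)·(-3,-1)), X_2 = e^(-t)(sin(t)·(1,0) - cos(t)·(-3,-1)).
General solution: C_1X_1 + C_2X_2.
Applying x_1(0)=-2, x_2(0)=1 gives C_1=-5, C_2=1.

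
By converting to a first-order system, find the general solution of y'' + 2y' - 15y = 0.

y(t) = K_1e^(3t) + K_2e^(-5t)

Let x_1 = y, x_2 = y'. Then x_1' = x_2 and x_2' = 15x_1 - 2x_2.
A = [[0,1],[15,-2]]; det(A-λI) = λ^2 + 2λ - 15.
Eigenvalues λ = 3, -5 with eigenvectors (1,3), (1,-5).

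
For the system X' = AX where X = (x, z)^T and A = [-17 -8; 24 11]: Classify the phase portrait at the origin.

stable node

A = [[-17,-8],[24,11]]; det(A-λI) = λ^2 + 6λ + 5.
λ = -1, -5: both negative.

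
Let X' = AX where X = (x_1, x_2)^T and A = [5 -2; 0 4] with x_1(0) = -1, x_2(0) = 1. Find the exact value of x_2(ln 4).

256

A = [[5,-2],[0,4]]; eigenvalues λ = 4, 5.
Eigenvectors: (2,1) for λ=4, (-1,0) for λ=5.
From the initial condition, c_1 = 1, c_2 = 3.
x_2(ln 4) = (1)(4^4)(1) + (3)(4^5)(0) = 256.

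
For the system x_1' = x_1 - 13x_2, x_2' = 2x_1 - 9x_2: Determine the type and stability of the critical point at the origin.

stable spiral

A = [[1,-13],[2,-9]]; det(A-λI) = λ^2 + 8λ + 17.
λ = -4 ± i: negative real part.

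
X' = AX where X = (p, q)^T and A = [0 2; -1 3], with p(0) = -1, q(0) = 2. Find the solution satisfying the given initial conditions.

Coefficient matrix A = [[0, 2], [-1, 3]].
Characteristic polynomial det(A - λI) = λ^2 - 3λ + 2 = 0.
Eigenvalues λ = 2, 1.
For λ=2: (A-λI) row 1 is [-2, 2], so an eigenvector is (-1, -1).
For λ=1: (A-λI) row 1 is [-1, 2], so an eigenvector is (2, 1).
General solution: K_1e^(2t)(-1,-1) + K_2e^(t)(2,1).
Applying p(0)=-1, q(0)=2 gives K_1=-5, K_2=-3.

p(t) = 5e^(2t) - 6e^(t), q(t) = 5e^(2t) - 3e^(t)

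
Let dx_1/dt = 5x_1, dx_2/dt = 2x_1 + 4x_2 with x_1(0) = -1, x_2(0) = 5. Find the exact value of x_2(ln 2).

A = [[5,0],[2,4]]; eigenvalues λ = 4, 5.
Eigenvectors: (0,1) for λ=4, (1,2) for λ=5.
From the initial condition, c_1 = 7, c_2 = -1.
x_2(ln 2) = (7)(2^4)(1) + (-1)(2^5)(2) = 48.

48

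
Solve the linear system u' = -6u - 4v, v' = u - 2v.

Coefficient matrix A = [[-6, -4], [1, -2]].
Characteristic polynomial det(A - λI) = λ^2 + 8λ + 16 = 0.
Single eigenvalue λ = -4 with algebraic multiplicity 2.
Eigenvector v = (-2,1); generalized eigenvector w with (A-λI)w=v is (3,-1).
General solution: e^(-4t)[C_1·v + C_2·(t·v + w)].

u(t) = -2C_1e^(-4t) - 2C_2te^(-4t) + 3C_2e^(-4t), v(t) = C_1e^(-4t) + C_2te^(-4t) - C_2e^(-4t)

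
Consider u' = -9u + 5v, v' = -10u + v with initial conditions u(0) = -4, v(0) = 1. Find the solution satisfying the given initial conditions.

u(t) = 5e^(-4t)sin(5t) - 4e^(-4t)cos(5t), v(t) = 9e^(-4t)sin(5t) + e^(-4t)cos(5t)

Coefficient matrix A = [[-9, 5], [-10, 1]].
Characteristic polynomial det(A - λI) = λ^2 + 8λ + 41 = 0.
Eigenvalues λ = -4 ± 5i (complex conjugate pair).
For λ=-4+5i: an eigenvector is (-1,-1) - i(0,1) = (-1, -1 - i).
A real fundamental pair from Re and Im of e^((-4+5i)t)v: X_1 = e^(-4t)(cos(5t)·(-1,-1) + sin(5t)·(0,1)), X_2 = e^(-4t)(sin(5t)·(-1,-1) - cos(5t)·(0,1)).
General solution: C_1X_1 + C_2X_2.
Applying u(0)=-4, v(0)=1 gives C_1=4, C_2=-5.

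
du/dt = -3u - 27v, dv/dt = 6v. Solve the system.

u(t) = -K_1e^(-3t) + 3K_2e^(6t), v(t) = -K_2e^(6t)

Coefficient matrix A = [[-3, -27], [0, 6]].
Characteristic polynomial det(A - λI) = λ^2 - 3λ - 18 = 0.
Eigenvalues λ = -3, 6.
For λ=-3: (A-λI) row 1 is [0, -27], so an eigenvector is (-1, 0).
For λ=6: (A-λI) row 1 is [-9, -27], so an eigenvector is (3, -1).
General solution: K_1e^(-3t)(-1,0) + K_2e^(6t)(3,-1).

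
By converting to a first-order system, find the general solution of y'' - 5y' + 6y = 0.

y(t) = C_1e^(2t) + C_2e^(3t)

Let x_1 = y, x_2 = y'. Then x_1' = x_2 and x_2' = -6x_1 + 5x_2.
A = [[0,1],[-6,5]]; det(A-λI) = λ^2 - 5λ + 6.
Eigenvalues λ = 2, 3 with eigenvectors (1,2), (1,3).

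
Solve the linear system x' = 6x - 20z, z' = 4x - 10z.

x(t) = C_1e^(-2t)sin(4t) - 2C_1e^(-2t)cos(4t) - 2C_2e^(-2t)sin(4t) - C_2e^(-2t)cos(4t), z(t) = -C_1e^(-2t)cos(4t) - C_2e^(-2t)sin(4t)

Coefficient matrix A = [[6, -20], [4, -10]].
Characteristic polynomial det(A - λI) = λ^2 + 4λ + 20 = 0.
Eigenvalues λ = -2 ± 4i (complex conjugate pair).
For λ=-2+4i: an eigenvector is (-2,-1) - i(1,0) = (-2 - i, -1).
A real fundamental pair from Re and Im of e^((-2+4i)t)v: X_1 = e^(-2t)(cos(4t)·(-2,-1) + sin(4t)·(1,0)), X_2 = e^(-2t)(sin(4t)·(-2,-1) - cos(4t)·(1,0)).
General solution: C_1X_1 + C_2X_2.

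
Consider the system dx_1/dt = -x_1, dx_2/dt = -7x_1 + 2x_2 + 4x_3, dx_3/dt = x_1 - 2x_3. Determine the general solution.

x_1(t) = C_1e^(-t), x_2(t) = C_1e^(-t) - C_2e^(-2t) + C_3e^(2t), x_3(t) = C_1e^(-t) + C_2e^(-2t)

Coefficient matrix A = [[-1, 0, 0], [-7, 2, 4], [1, 0, -2]].
det(A - λI) = 0 gives eigenvalues λ = -1, -2, 2.
For λ=-1: eigenvector (1,1,1).
For λ=-2: eigenvector (0,-1,1).
For λ=2: eigenvector (0,1,0).
General solution: C_1e^(-t)(1,1,1) + C_2e^(-2t)(0,-1,1) + C_3e^(2t)(0,1,0).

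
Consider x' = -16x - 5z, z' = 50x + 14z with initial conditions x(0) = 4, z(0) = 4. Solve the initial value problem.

x(t) = -16e^(-t)sin(5t) + 4e^(-t)cos(5t), z(t) = 52e^(-t)sin(5t) + 4e^(-t)cos(5t)

Coefficient matrix A = [[-16, -5], [50, 14]].
Characteristic polynomial det(A - λI) = λ^2 + 2λ + 26 = 0.
Eigenvalues λ = -1 ± 5i (complex conjugate pair).
For λ=-1+5i: an eigenvector is (1,-3) - i(0,1) = (1, -3 - i).
A real fundamental pair from Re and Im of e^((-1+5i)t)v: X_1 = e^(-t)(cos(5t)·(1,-3) + sin(5t)·(0,1)), X_2 = e^(-t)(sin(5t)·(1,-3) - cos(5t)·(0,1)).
General solution: K_1X_1 + K_2X_2.
Applying x(0)=4, z(0)=4 gives K_1=4, K_2=-16.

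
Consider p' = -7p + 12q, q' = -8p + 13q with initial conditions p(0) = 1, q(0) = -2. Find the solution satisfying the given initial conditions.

p(t) = -8e^(5t) + 9e^(t), q(t) = -8e^(5t) + 6e^(t)

Coefficient matrix A = [[-7, 12], [-8, 13]].
Characteristic polynomial det(A - λI) = λ^2 - 6λ + 5 = 0.
Eigenvalues λ = 1, 5.
For λ=1: (A-λI) row 1 is [-8, 12], so an eigenvector is (3, 2).
For λ=5: (A-λI) row 1 is [-12, 12], so an eigenvector is (-1, -1).
General solution: c_1e^(t)(3,2) + c_2e^(5t)(-1,-1).
Applying p(0)=1, q(0)=-2 gives c_1=3, c_2=8.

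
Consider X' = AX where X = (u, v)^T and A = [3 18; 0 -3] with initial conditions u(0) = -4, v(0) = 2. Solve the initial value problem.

Coefficient matrix A = [[3, 18], [0, -3]].
Characteristic polynomial det(A - λI) = λ^2 - 9 = 0.
Eigenvalues λ = 3, -3.
For λ=3: (A-λI) row 1 is [0, 18], so an eigenvector is (-1, 0).
For λ=-3: (A-λI) row 1 is [6, 18], so an eigenvector is (-3, 1).
General solution: K_1e^(3t)(-1,0) + K_2e^(-3t)(-3,1).
Applying u(0)=-4, v(0)=2 gives K_1=-2, K_2=2.

u(t) = 2e^(3t) - 6e^(-3t), v(t) = 2e^(-3t)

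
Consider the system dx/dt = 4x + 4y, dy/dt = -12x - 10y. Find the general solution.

x(t) = C_1e^(-4t) - 2C_2e^(-2t), y(t) = -2C_1e^(-4t) + 3C_2e^(-2t)

Coefficient matrix A = [[4, 4], [-12, -10]].
Characteristic polynomial det(A - λI) = λ^2 + 6λ + 8 = 0.
Eigenvalues λ = -4, -2.
For λ=-4: (A-λI) row 1 is [8, 4], so an eigenvector is (1, -2).
For λ=-2: (A-λI) row 1 is [6, 4], so an eigenvector is (-2, 3).
General solution: C_1e^(-4t)(1,-2) + C_2e^(-2t)(-2,3).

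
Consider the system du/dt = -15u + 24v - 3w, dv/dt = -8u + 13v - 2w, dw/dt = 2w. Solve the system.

u(t) = -3K_1e^(t) + 2K_2e^(-3t) - 3K_3e^(2t), v(t) = -2K_1e^(t) + K_2e^(-3t) - 2K_3e^(2t), w(t) = K_3e^(2t)

Coefficient matrix A = [[-15, 24, -3], [-8, 13, -2], [0, 0, 2]].
det(A - λI) = 0 gives eigenvalues λ = 1, -3, 2.
For λ=1: eigenvector (-3,-2,0).
For λ=-3: eigenvector (2,1,0).
For λ=2: eigenvector (-3,-2,1).
General solution: K_1e^(t)(-3,-2,0) + K_2e^(-3t)(2,1,0) + K_3e^(2t)(-3,-2,1).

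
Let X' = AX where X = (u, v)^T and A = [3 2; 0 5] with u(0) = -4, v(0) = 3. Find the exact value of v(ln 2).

A = [[3,2],[0,5]]; eigenvalues λ = 5, 3.
Eigenvectors: (-1,-1) for λ=5, (1,0) for λ=3.
From the initial condition, c_1 = -3, c_2 = -7.
v(ln 2) = (-3)(2^5)(-1) + (-7)(2^3)(0) = 96.

96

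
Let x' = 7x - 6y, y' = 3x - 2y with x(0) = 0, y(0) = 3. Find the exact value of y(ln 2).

A = [[7,-6],[3,-2]]; eigenvalues λ = 4, 1.
Eigenvectors: (-2,-1) for λ=4, (1,1) for λ=1.
From the initial condition, c_1 = 3, c_2 = 6.
y(ln 2) = (3)(2^4)(-1) + (6)(2^1)(1) = -36.

-36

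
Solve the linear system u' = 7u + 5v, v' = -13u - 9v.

u(t) = -2C_1e^(-t)sin(t) + C_1e^(-t)cos(t) + C_2e^(-t)sin(t) + 2C_2e^(-t)cos(t), v(t) = 3C_1e^(-t)sin(t) - 2C_1e^(-t)cos(t) - 2C_2e^(-t)sin(t) - 3C_2e^(-t)cos(t)

Coefficient matrix A = [[7, 5], [-13, -9]].
Characteristic polynomial det(A - λI) = λ^2 + 2λ + 2 = 0.
Eigenvalues λ = -1 ± i (complex conjugate pair).
For λ=-1+i: an eigenvector is (1,-2) - i(-2,3) = (1 + 2i, -2 - 3i).
A real fundamental pair from Re and Im of e^((-1+i)t)v: X_1 = e^(-t)(cos(t)·(1,-2) + sin(t)·(-2,3)), X_2 = e^(-t)(sin(t)·(1,-2) - cos(t)·(-2,3)).
General solution: C_1X_1 + C_2X_2.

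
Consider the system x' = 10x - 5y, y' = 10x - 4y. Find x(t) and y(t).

x(t) = K_1e^(3t)sin(t) - 2K_1e^(3t)cos(t) - 2K_2e^(3t)sin(t) - K_2e^(3t)cos(t), y(t) = K_1e^(3t)sin(t) - 3K_1e^(3t)cos(t) - 3K_2e^(3t)sin(t) - K_2e^(3t)cos(t)

Coefficient matrix A = [[10, -5], [10, -4]].
Characteristic polynomial det(A - λI) = λ^2 - 6λ + 10 = 0.
Eigenvalues λ = 3 ± i (complex conjugate pair).
For λ=3+i: an eigenvector is (-2,-3) - i(1,1) = (-2 - i, -3 - i).
A real fundamental pair from Re and Im of e^((3+i)t)v: X_1 = e^(3t)(cos(t)·(-2,-3) + sin(t)·(1,1)), X_2 = e^(3t)(sin(t)·(-2,-3) - cos(t)·(1,1)).
General solution: K_1X_1 + K_2X_2.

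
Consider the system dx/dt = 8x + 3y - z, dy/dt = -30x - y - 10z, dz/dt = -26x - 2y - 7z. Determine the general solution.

Coefficient matrix A = [[8, 3, -1], [-30, -1, -10], [-26, -2, -7]].
det(A - λI) = 0 gives eigenvalues λ = 4, -3, -1.
For λ=4: eigenvector (1,-2,-2).
For λ=-3: eigenvector (-1,5,4).
For λ=-1: eigenvector (1,-4,-3).
General solution: C_1e^(4t)(1,-2,-2) + C_2e^(-3t)(-1,5,4) + C_3e^(-t)(1,-4,-3).

x(t) = C_1e^(4t) - C_2e^(-3t) + C_3e^(-t), y(t) = -2C_1e^(4t) + 5C_2e^(-3t) - 4C_3e^(-t), z(t) = -2C_1e^(4t) + 4C_2e^(-3t) - 3C_3e^(-t)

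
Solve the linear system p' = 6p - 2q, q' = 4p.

Coefficient matrix A = [[6, -2], [4, 0]].
Characteristic polynomial det(A - λI) = λ^2 - 6λ + 8 = 0.
Eigenvalues λ = 4, 2.
For λ=4: (A-λI) row 1 is [2, -2], so an eigenvector is (-1, -1).
For λ=2: (A-λI) row 1 is [4, -2], so an eigenvector is (-1, -2).
General solution: K_1e^(4t)(-1,-1) + K_2e^(2t)(-1,-2).

p(t) = -K_1e^(4t) - K_2e^(2t), q(t) = -K_1e^(4t) - 2K_2e^(2t)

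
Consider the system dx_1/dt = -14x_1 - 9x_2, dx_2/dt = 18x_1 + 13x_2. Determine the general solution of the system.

x_1(t) = C_1e^(4t) - C_2e^(-5t), x_2(t) = -2C_1e^(4t) + C_2e^(-5t)

Coefficient matrix A = [[-14, -9], [18, 13]].
Characteristic polynomial det(A - λI) = λ^2 + λ - 20 = 0.
Eigenvalues λ = 4, -5.
For λ=4: (A-λI) row 1 is [-18, -9], so an eigenvector is (1, -2).
For λ=-5: (A-λI) row 1 is [-9, -9], so an eigenvector is (-1, 1).
General solution: C_1e^(4t)(1,-2) + C_2e^(-5t)(-1,1).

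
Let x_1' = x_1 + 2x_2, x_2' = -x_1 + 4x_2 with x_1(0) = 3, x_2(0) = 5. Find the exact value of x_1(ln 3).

153

A = [[1,2],[-1,4]]; eigenvalues λ = 2, 3.
Eigenvectors: (2,1) for λ=2, (1,1) for λ=3.
From the initial condition, c_1 = -2, c_2 = 7.
x_1(ln 3) = (-2)(3^2)(2) + (7)(3^3)(1) = 153.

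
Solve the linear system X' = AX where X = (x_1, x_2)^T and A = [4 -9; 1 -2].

x_1(t) = 3c_1e^(t) + 3c_2te^(t) - 2c_2e^(t), x_2(t) = c_1e^(t) + c_2te^(t) - c_2e^(t)

Coefficient matrix A = [[4, -9], [1, -2]].
Characteristic polynomial det(A - λI) = λ^2 - 2λ + 1 = 0.
Single eigenvalue λ = 1 with algebraic multiplicity 2.
Eigenvector v = (3,1); generalized eigenvector w with (A-λI)w=v is (-2,-1).
General solution: e^(t)[c_1·v + c_2·(t·v + w)].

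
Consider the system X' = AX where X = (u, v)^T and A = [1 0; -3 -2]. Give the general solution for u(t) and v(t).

u(t) = C_1e^(t), v(t) = -C_1e^(t) - C_2e^(-2t)

Coefficient matrix A = [[1, 0], [-3, -2]].
Characteristic polynomial det(A - λI) = λ^2 + λ - 2 = 0.
Eigenvalues λ = 1, -2.
For λ=1: (A-λI) row 2 is [-3, -3], so an eigenvector is (1, -1).
For λ=-2: (A-λI) row 1 is [3, 0], so an eigenvector is (0, -1).
General solution: C_1e^(t)(1,-1) + C_2e^(-2t)(0,-1).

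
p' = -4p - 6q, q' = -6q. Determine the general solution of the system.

Coefficient matrix A = [[-4, -6], [0, -6]].
Characteristic polynomial det(A - λI) = λ^2 + 10λ + 24 = 0.
Eigenvalues λ = -6, -4.
For λ=-6: (A-λI) row 1 is [2, -6], so an eigenvector is (-3, -1).
For λ=-4: (A-λI) row 1 is [0, -6], so an eigenvector is (-1, 0).
General solution: K_1e^(-6t)(-3,-1) + K_2e^(-4t)(-1,0).

p(t) = -3K_1e^(-6t) - K_2e^(-4t), q(t) = -K_1e^(-6t)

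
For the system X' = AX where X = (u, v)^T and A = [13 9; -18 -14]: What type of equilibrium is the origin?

A = [[13,9],[-18,-14]]; det(A-λI) = λ^2 + λ - 20.
λ = 4, -5: opposite signs.

saddle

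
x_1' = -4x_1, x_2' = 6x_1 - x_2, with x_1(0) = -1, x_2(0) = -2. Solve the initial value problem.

Coefficient matrix A = [[-4, 0], [6, -1]].
Characteristic polynomial det(A - λI) = λ^2 + 5λ + 4 = 0.
Eigenvalues λ = -1, -4.
For λ=-1: (A-λI) row 1 is [-3, 0], so an eigenvector is (0, 1).
For λ=-4: (A-λI) row 2 is [6, 3], so an eigenvector is (-1, 2).
General solution: C_1e^(-t)(0,1) + C_2e^(-4t)(-1,2).
Applying x_1(0)=-1, x_2(0)=-2 gives C_1=-4, C_2=1.

x_1(t) = -e^(-4t), x_2(t) = -4e^(-t) + 2e^(-4t)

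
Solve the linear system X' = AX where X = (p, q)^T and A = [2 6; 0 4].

p(t) = -C_1e^(2t) - 3C_2e^(4t), q(t) = -C_2e^(4t)

Coefficient matrix A = [[2, 6], [0, 4]].
Characteristic polynomial det(A - λI) = λ^2 - 6λ + 8 = 0.
Eigenvalues λ = 2, 4.
For λ=2: (A-λI) row 1 is [0, 6], so an eigenvector is (-1, 0).
For λ=4: (A-λI) row 1 is [-2, 6], so an eigenvector is (-3, -1).
General solution: C_1e^(2t)(-1,0) + C_2e^(4t)(-3,-1).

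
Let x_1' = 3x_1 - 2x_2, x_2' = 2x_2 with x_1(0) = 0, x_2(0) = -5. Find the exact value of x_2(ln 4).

-80

A = [[3,-2],[0,2]]; eigenvalues λ = 3, 2.
Eigenvectors: (1,0) for λ=3, (-2,-1) for λ=2.
From the initial condition, c_1 = 10, c_2 = 5.
x_2(ln 4) = (10)(4^3)(0) + (5)(4^2)(-1) = -80.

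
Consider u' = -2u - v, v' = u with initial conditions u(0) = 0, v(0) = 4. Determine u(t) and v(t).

u(t) = -4te^(-t), v(t) = 4te^(-t) + 4e^(-t)

Coefficient matrix A = [[-2, -1], [1, 0]].
Characteristic polynomial det(A - λI) = λ^2 + 2λ + 1 = 0.
Single eigenvalue λ = -1 with algebraic multiplicity 2.
Eigenvector v = (-1,1); generalized eigenvector w with (A-λI)w=v is (0,1).
General solution: e^(-t)[C_1·v + C_2·(t·v + w)].
Applying u(0)=0, v(0)=4 gives C_1=0, C_2=4.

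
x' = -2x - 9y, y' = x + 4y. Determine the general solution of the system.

Coefficient matrix A = [[-2, -9], [1, 4]].
Characteristic polynomial det(A - λI) = λ^2 - 2λ + 1 = 0.
Single eigenvalue λ = 1 with algebraic multiplicity 2.
Eigenvector v = (-3,1); generalized eigenvector w with (A-λI)w=v is (-2,1).
General solution: e^(t)[C_1·v + C_2·(t·v + w)].

x(t) = -3C_1e^(t) - 3C_2te^(t) - 2C_2e^(t), y(t) = C_1e^(t) + C_2te^(t) + C_2e^(t)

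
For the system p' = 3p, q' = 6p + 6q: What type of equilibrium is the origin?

unstable node

A = [[3,0],[6,6]]; det(A-λI) = λ^2 - 9λ + 18.
λ = 6, 3: both positive.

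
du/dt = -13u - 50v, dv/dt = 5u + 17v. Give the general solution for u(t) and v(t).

Coefficient matrix A = [[-13, -50], [5, 17]].
Characteristic polynomial det(A - λI) = λ^2 - 4λ + 29 = 0.
Eigenvalues λ = 2 ± 5i (complex conjugate pair).
For λ=2+5i: an eigenvector is (-3,1) - i(-1,0) = (-3 + i, 1).
A real fundamental pair from Re and Im of e^((2+5i)t)v: X_1 = e^(2t)(cos(5t)·(-3,1) + sin(5t)·(-1,0)), X_2 = e^(2t)(sin(5t)·(-3,1) - cos(5t)·(-1,0)).
General solution: K_1X_1 + K_2X_2.

u(t) = -K_1e^(2t)sin(5t) - 3K_1e^(2t)cos(5t) - 3K_2e^(2t)sin(5t) + K_2e^(2t)cos(5t), v(t) = K_1e^(2t)cos(5t) + K_2e^(2t)sin(5t)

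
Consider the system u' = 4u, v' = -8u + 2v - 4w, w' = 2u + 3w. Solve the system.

u(t) = K_2e^(4t), v(t) = K_1e^(2t) - 8K_2e^(4t) - 4K_3e^(3t), w(t) = 2K_2e^(4t) + K_3e^(3t)

Coefficient matrix A = [[4, 0, 0], [-8, 2, -4], [2, 0, 3]].
det(A - λI) = 0 gives eigenvalues λ = 2, 4, 3.
For λ=2: eigenvector (0,1,0).
For λ=4: eigenvector (1,-8,2).
For λ=3: eigenvector (0,-4,1).
General solution: K_1e^(2t)(0,1,0) + K_2e^(4t)(1,-8,2) + K_3e^(3t)(0,-4,1).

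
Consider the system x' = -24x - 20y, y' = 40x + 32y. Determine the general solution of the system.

x(t) = 2c_1e^(4t)sin(4t) - c_1e^(4t)cos(4t) - c_2e^(4t)sin(4t) - 2c_2e^(4t)cos(4t), y(t) = -3c_1e^(4t)sin(4t) + c_1e^(4t)cos(4t) + c_2e^(4t)sin(4t) + 3c_2e^(4t)cos(4t)

Coefficient matrix A = [[-24, -20], [40, 32]].
Characteristic polynomial det(A - λI) = λ^2 - 8λ + 32 = 0.
Eigenvalues λ = 4 ± 4i (complex conjugate pair).
For λ=4+4i: an eigenvector is (-1,1) - i(2,-3) = (-1 - 2i, 1 + 3i).
A real fundamental pair from Re and Im of e^((4+4i)t)v: X_1 = e^(4t)(cos(4t)·(-1,1) + sin(4t)·(2,-3)), X_2 = e^(4t)(sin(4t)·(-1,1) - cos(4t)·(2,-3)).
General solution: c_1X_1 + c_2X_2.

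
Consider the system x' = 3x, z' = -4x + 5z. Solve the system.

Coefficient matrix A = [[3, 0], [-4, 5]].
Characteristic polynomial det(A - λI) = λ^2 - 8λ + 15 = 0.
Eigenvalues λ = 5, 3.
For λ=5: (A-λI) row 1 is [-2, 0], so an eigenvector is (0, -1).
For λ=3: (A-λI) row 2 is [-4, 2], so an eigenvector is (1, 2).
General solution: c_1e^(5t)(0,-1) + c_2e^(3t)(1,2).

x(t) = c_2e^(3t), z(t) = -c_1e^(5t) + 2c_2e^(3t)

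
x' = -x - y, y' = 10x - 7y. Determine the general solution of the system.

Coefficient matrix A = [[-1, -1], [10, -7]].
Characteristic polynomial det(A - λI) = λ^2 + 8λ + 17 = 0.
Eigenvalues λ = -4 ± i (complex conjugate pair).
For λ=-4+i: an eigenvector is (0,-1) - i(1,3) = (0 - i, -1 - 3i).
A real fundamental pair from Re and Im of e^((-4+i)t)v: X_1 = e^(-4t)(cos(t)·(0,-1) + sin(t)·(1,3)), X_2 = e^(-4t)(sin(t)·(0,-1) - cos(t)·(1,3)).
General solution: C_1X_1 + C_2X_2.

x(t) = C_1e^(-4t)sin(t) - C_2e^(-4t)cos(t), y(t) = 3C_1e^(-4t)sin(t) - C_1e^(-4t)cos(t) - C_2e^(-4t)sin(t) - 3C_2e^(-4t)cos(t)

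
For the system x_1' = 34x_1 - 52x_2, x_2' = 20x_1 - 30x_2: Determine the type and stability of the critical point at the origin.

unstable spiral

A = [[34,-52],[20,-30]]; det(A-λI) = λ^2 - 4λ + 20.
λ = 2 ± 4i: positive real part.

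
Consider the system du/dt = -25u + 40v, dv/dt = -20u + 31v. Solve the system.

u(t) = C_1e^(3t)sin(4t) - 3C_1e^(3t)cos(4t) - 3C_2e^(3t)sin(4t) - C_2e^(3t)cos(4t), v(t) = C_1e^(3t)sin(4t) - 2C_1e^(3t)cos(4t) - 2C_2e^(3t)sin(4t) - C_2e^(3t)cos(4t)

Coefficient matrix A = [[-25, 40], [-20, 31]].
Characteristic polynomial det(A - λI) = λ^2 - 6λ + 25 = 0.
Eigenvalues λ = 3 ± 4i (complex conjugate pair).
For λ=3+4i: an eigenvector is (-3,-2) - i(1,1) = (-3 - i, -2 - i).
A real fundamental pair from Re and Im of e^((3+4i)t)v: X_1 = e^(3t)(cos(4t)·(-3,-2) + sin(4t)·(1,1)), X_2 = e^(3t)(sin(4t)·(-3,-2) - cos(4t)·(1,1)).
General solution: C_1X_1 + C_2X_2.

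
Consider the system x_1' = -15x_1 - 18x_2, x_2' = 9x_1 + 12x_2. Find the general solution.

x_1(t) = C_1e^(3t) + 2C_2e^(-6t), x_2(t) = -C_1e^(3t) - C_2e^(-6t)

Coefficient matrix A = [[-15, -18], [9, 12]].
Characteristic polynomial det(A - λI) = λ^2 + 3λ - 18 = 0.
Eigenvalues λ = 3, -6.
For λ=3: (A-λI) row 1 is [-18, -18], so an eigenvector is (1, -1).
For λ=-6: (A-λI) row 1 is [-9, -18], so an eigenvector is (2, -1).
General solution: C_1e^(3t)(1,-1) + C_2e^(-6t)(2,-1).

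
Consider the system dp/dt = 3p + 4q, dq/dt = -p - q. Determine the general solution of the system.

p(t) = 2K_1e^(t) + 2K_2te^(t) - 3K_2e^(t), q(t) = -K_1e^(t) - K_2te^(t) + 2K_2e^(t)

Coefficient matrix A = [[3, 4], [-1, -1]].
Characteristic polynomial det(A - λI) = λ^2 - 2λ + 1 = 0.
Single eigenvalue λ = 1 with algebraic multiplicity 2.
Eigenvector v = (2,-1); generalized eigenvector w with (A-λI)w=v is (-3,2).
General solution: e^(t)[K_1·v + K_2·(t·v + w)].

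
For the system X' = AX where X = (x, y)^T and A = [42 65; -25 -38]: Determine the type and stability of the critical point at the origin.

A = [[42,65],[-25,-38]]; det(A-λI) = λ^2 - 4λ + 29.
λ = 2 ± 5i: positive real part.

unstable spiral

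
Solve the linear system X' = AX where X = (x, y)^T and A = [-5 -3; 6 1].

x(t) = c_1e^(-2t)cos(3t) + c_2e^(-2t)sin(3t), y(t) = c_1e^(-2t)sin(3t) - c_1e^(-2t)cos(3t) - c_2e^(-2t)sin(3t) - c_2e^(-2t)cos(3t)

Coefficient matrix A = [[-5, -3], [6, 1]].
Characteristic polynomial det(A - λI) = λ^2 + 4λ + 13 = 0.
Eigenvalues λ = -2 ± 3i (complex conjugate pair).
For λ=-2+3i: an eigenvector is (1,-1) - i(0,1) = (1, -1 - i).
A real fundamental pair from Re and Im of e^((-2+3i)t)v: X_1 = e^(-2t)(cos(3t)·(1,-1) + sin(3t)·(0,1)), X_2 = e^(-2t)(sin(3t)·(1,-1) - cos(3t)·(0,1)).
General solution: c_1X_1 + c_2X_2.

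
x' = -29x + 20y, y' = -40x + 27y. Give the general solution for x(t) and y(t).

Coefficient matrix A = [[-29, 20], [-40, 27]].
Characteristic polynomial det(A - λI) = λ^2 + 2λ + 17 = 0.
Eigenvalues λ = -1 ± 4i (complex conjugate pair).
For λ=-1+4i: an eigenvector is (-2,-3) - i(-1,-1) = (-2 + i, -3 + i).
A real fundamental pair from Re and Im of e^((-1+4i)t)v: X_1 = e^(-t)(cos(4t)·(-2,-3) + sin(4t)·(-1,-1)), X_2 = e^(-t)(sin(4t)·(-2,-3) - cos(4t)·(-1,-1)).
General solution: c_1X_1 + c_2X_2.

x(t) = -c_1e^(-t)sin(4t) - 2c_1e^(-t)cos(4t) - 2c_2e^(-t)sin(4t) + c_2e^(-t)cos(4t), y(t) = -c_1e^(-t)sin(4t) - 3c_1e^(-t)cos(4t) - 3c_2e^(-t)sin(4t) + c_2e^(-t)cos(4t)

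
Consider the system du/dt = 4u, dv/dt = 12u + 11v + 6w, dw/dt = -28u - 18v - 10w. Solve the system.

u(t) = K_1e^(4t), v(t) = K_2e^(-t) + 2K_3e^(2t), w(t) = -2K_1e^(4t) - 2K_2e^(-t) - 3K_3e^(2t)

Coefficient matrix A = [[4, 0, 0], [12, 11, 6], [-28, -18, -10]].
det(A - λI) = 0 gives eigenvalues λ = 4, -1, 2.
For λ=4: eigenvector (1,0,-2).
For λ=-1: eigenvector (0,1,-2).
For λ=2: eigenvector (0,2,-3).
General solution: K_1e^(4t)(1,0,-2) + K_2e^(-t)(0,1,-2) + K_3e^(2t)(0,2,-3).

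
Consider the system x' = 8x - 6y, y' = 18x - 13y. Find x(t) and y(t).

Coefficient matrix A = [[8, -6], [18, -13]].
Characteristic polynomial det(A - λI) = λ^2 + 5λ + 4 = 0.
Eigenvalues λ = -4, -1.
For λ=-4: (A-λI) row 1 is [12, -6], so an eigenvector is (-1, -2).
For λ=-1: (A-λI) row 1 is [9, -6], so an eigenvector is (-2, -3).
General solution: C_1e^(-4t)(-1,-2) + C_2e^(-t)(-2,-3).

x(t) = -C_1e^(-4t) - 2C_2e^(-t), y(t) = -2C_1e^(-4t) - 3C_2e^(-t)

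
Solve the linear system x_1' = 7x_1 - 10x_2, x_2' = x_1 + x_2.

Coefficient matrix A = [[7, -10], [1, 1]].
Characteristic polynomial det(A - λI) = λ^2 - 8λ + 17 = 0.
Eigenvalues λ = 4 ± i (complex conjugate pair).
For λ=4+i: an eigenvector is (-1,0) - i(-3,-1) = (-1 + 3i, 0 + i).
A real fundamental pair from Re and Im of e^((4+i)t)v: X_1 = e^(4t)(cos(t)·(-1,0) + sin(t)·(-3,-1)), X_2 = e^(4t)(sin(t)·(-1,0) - cos(t)·(-3,-1)).
General solution: c_1X_1 + c_2X_2.

x_1(t) = -3c_1e^(4t)sin(t) - c_1e^(4t)cos(t) - c_2e^(4t)sin(t) + 3c_2e^(4t)cos(t), x_2(t) = -c_1e^(4t)sin(t) + c_2e^(4t)cos(t)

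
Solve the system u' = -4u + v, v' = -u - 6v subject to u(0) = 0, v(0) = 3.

Coefficient matrix A = [[-4, 1], [-1, -6]].
Characteristic polynomial det(A - λI) = λ^2 + 10λ + 25 = 0.
Single eigenvalue λ = -5 with algebraic multiplicity 2.
Eigenvector v = (1,-1); generalized eigenvector w with (A-λI)w=v is (0,1).
General solution: e^(-5t)[c_1·v + c_2·(t·v + w)].
Applying u(0)=0, v(0)=3 gives c_1=0, c_2=3.

u(t) = 3te^(-5t), v(t) = -3te^(-5t) + 3e^(-5t)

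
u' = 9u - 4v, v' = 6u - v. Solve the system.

u(t) = 2c_1e^(3t) - c_2e^(5t), v(t) = 3c_1e^(3t) - c_2e^(5t)

Coefficient matrix A = [[9, -4], [6, -1]].
Characteristic polynomial det(A - λI) = λ^2 - 8λ + 15 = 0.
Eigenvalues λ = 3, 5.
For λ=3: (A-λI) row 1 is [6, -4], so an eigenvector is (2, 3).
For λ=5: (A-λI) row 1 is [4, -4], so an eigenvector is (-1, -1).
General solution: c_1e^(3t)(2,3) + c_2e^(5t)(-1,-1).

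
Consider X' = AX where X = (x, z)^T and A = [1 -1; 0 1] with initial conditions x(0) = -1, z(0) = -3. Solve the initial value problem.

x(t) = 3te^(t) - e^(t), z(t) = -3e^(t)

Coefficient matrix A = [[1, -1], [0, 1]].
Characteristic polynomial det(A - λI) = λ^2 - 2λ + 1 = 0.
Single eigenvalue λ = 1 with algebraic multiplicity 2.
Eigenvector v = (1,0); generalized eigenvector w with (A-λI)w=v is (1,-1).
General solution: e^(t)[C_1·v + C_2·(t·v + w)].
Applying x(0)=-1, z(0)=-3 gives C_1=-4, C_2=3.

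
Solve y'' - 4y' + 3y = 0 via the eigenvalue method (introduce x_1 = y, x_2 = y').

Let x_1 = y, x_2 = y'. Then x_1' = x_2 and x_2' = -3x_1 + 4x_2.
A = [[0,1],[-3,4]]; det(A-λI) = λ^2 - 4λ + 3.
Eigenvalues λ = 3, 1 with eigenvectors (1,3), (1,1).

y(t) = c_1e^(3t) + c_2e^(t)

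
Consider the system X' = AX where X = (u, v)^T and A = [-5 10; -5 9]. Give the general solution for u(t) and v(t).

Coefficient matrix A = [[-5, 10], [-5, 9]].
Characteristic polynomial det(A - λI) = λ^2 - 4λ + 5 = 0.
Eigenvalues λ = 2 ± i (complex conjugate pair).
For λ=2+i: an eigenvector is (3,2) - i(-1,-1) = (3 + i, 2 + i).
A real fundamental pair from Re and Im of e^((2+i)t)v: X_1 = e^(2t)(cos(t)·(3,2) + sin(t)·(-1,-1)), X_2 = e^(2t)(sin(t)·(3,2) - cos(t)·(-1,-1)).
General solution: c_1X_1 + c_2X_2.

u(t) = -c_1e^(2t)sin(t) + 3c_1e^(2t)cos(t) + 3c_2e^(2t)sin(t) + c_2e^(2t)cos(t), v(t) = -c_1e^(2t)sin(t) + 2c_1e^(2t)cos(t) + 2c_2e^(2t)sin(t) + c_2e^(2t)cos(t)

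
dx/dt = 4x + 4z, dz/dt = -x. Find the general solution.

Coefficient matrix A = [[4, 4], [-1, 0]].
Characteristic polynomial det(A - λI) = λ^2 - 4λ + 4 = 0.
Single eigenvalue λ = 2 with algebraic multiplicity 2.
Eigenvector v = (2,-1); generalized eigenvector w with (A-λI)w=v is (-1,1).
General solution: e^(2t)[K_1·v + K_2·(t·v + w)].

x(t) = 2K_1e^(2t) + 2K_2te^(2t) - K_2e^(2t), z(t) = -K_1e^(2t) - K_2te^(2t) + K_2e^(2t)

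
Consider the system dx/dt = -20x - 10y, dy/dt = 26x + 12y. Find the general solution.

Coefficient matrix A = [[-20, -10], [26, 12]].
Characteristic polynomial det(A - λI) = λ^2 + 8λ + 20 = 0.
Eigenvalues λ = -4 ± 2i (complex conjugate pair).
For λ=-4+2i: an eigenvector is (1,-2) - i(2,-3) = (1 - 2i, -2 + 3i).
A real fundamental pair from Re and Im of e^((-4+2i)t)v: X_1 = e^(-4t)(cos(2t)·(1,-2) + sin(2t)·(2,-3)), X_2 = e^(-4t)(sin(2t)·(1,-2) - cos(2t)·(2,-3)).
General solution: C_1X_1 + C_2X_2.

x(t) = 2C_1e^(-4t)sin(2t) + C_1e^(-4t)cos(2t) + C_2e^(-4t)sin(2t) - 2C_2e^(-4t)cos(2t), y(t) = -3C_1e^(-4t)sin(2t) - 2C_1e^(-4t)cos(2t) - 2C_2e^(-4t)sin(2t) + 3C_2e^(-4t)cos(2t)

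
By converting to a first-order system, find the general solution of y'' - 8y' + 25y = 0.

Let x_1 = y, x_2 = y'. Then x_1' = x_2 and x_2' = -25x_1 + 8x_2.
A = [[0,1],[-25,8]]; det(A-λI) = λ^2 - 8λ + 25.
Eigenvalues λ = 4 ± 3i.

y(t) = K_1e^(4t)cos(3t) + K_2e^(4t)sin(3t)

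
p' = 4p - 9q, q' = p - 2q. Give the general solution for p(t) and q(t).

p(t) = 3C_1e^(t) + 3C_2te^(t) + C_2e^(t), q(t) = C_1e^(t) + C_2te^(t)

Coefficient matrix A = [[4, -9], [1, -2]].
Characteristic polynomial det(A - λI) = λ^2 - 2λ + 1 = 0.
Single eigenvalue λ = 1 with algebraic multiplicity 2.
Eigenvector v = (3,1); generalized eigenvector w with (A-λI)w=v is (1,0).
General solution: e^(t)[C_1·v + C_2·(t·v + w)].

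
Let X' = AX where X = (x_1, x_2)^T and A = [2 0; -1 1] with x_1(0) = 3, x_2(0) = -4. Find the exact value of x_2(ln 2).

A = [[2,0],[-1,1]]; eigenvalues λ = 2, 1.
Eigenvectors: (1,-1) for λ=2, (0,-1) for λ=1.
From the initial condition, c_1 = 3, c_2 = 1.
x_2(ln 2) = (3)(2^2)(-1) + (1)(2^1)(-1) = -14.

-14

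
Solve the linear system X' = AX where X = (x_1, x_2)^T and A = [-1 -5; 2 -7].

Coefficient matrix A = [[-1, -5], [2, -7]].
Characteristic polynomial det(A - λI) = λ^2 + 8λ + 17 = 0.
Eigenvalues λ = -4 ± i (complex conjugate pair).
For λ=-4+i: an eigenvector is (-1,-1) - i(2,1) = (-1 - 2i, -1 - i).
A real fundamental pair from Re and Im of e^((-4+i)t)v: X_1 = e^(-4t)(cos(t)·(-1,-1) + sin(t)·(2,1)), X_2 = e^(-4t)(sin(t)·(-1,-1) - cos(t)·(2,1)).
General solution: C_1X_1 + C_2X_2.

x_1(t) = 2C_1e^(-4t)sin(t) - C_1e^(-4t)cos(t) - C_2e^(-4t)sin(t) - 2C_2e^(-4t)cos(t), x_2(t) = C_1e^(-4t)sin(t) - C_1e^(-4t)cos(t) - C_2e^(-4t)sin(t) - C_2e^(-4t)cos(t)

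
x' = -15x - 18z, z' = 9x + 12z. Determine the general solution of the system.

x(t) = C_1e^(3t) + 2C_2e^(-6t), z(t) = -C_1e^(3t) - C_2e^(-6t)

Coefficient matrix A = [[-15, -18], [9, 12]].
Characteristic polynomial det(A - λI) = λ^2 + 3λ - 18 = 0.
Eigenvalues λ = 3, -6.
For λ=3: (A-λI) row 1 is [-18, -18], so an eigenvector is (1, -1).
For λ=-6: (A-λI) row 1 is [-9, -18], so an eigenvector is (2, -1).
General solution: C_1e^(3t)(1,-1) + C_2e^(-6t)(2,-1).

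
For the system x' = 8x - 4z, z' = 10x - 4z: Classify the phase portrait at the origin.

A = [[8,-4],[10,-4]]; det(A-λI) = λ^2 - 4λ + 8.
λ = 2 ± 2i: positive real part.

unstable spiral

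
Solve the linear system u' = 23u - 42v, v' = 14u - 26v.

u(t) = -2K_1e^(2t) - 3K_2e^(-5t), v(t) = -K_1e^(2t) - 2K_2e^(-5t)

Coefficient matrix A = [[23, -42], [14, -26]].
Characteristic polynomial det(A - λI) = λ^2 + 3λ - 10 = 0.
Eigenvalues λ = 2, -5.
For λ=2: (A-λI) row 1 is [21, -42], so an eigenvector is (-2, -1).
For λ=-5: (A-λI) row 1 is [28, -42], so an eigenvector is (-3, -2).
General solution: K_1e^(2t)(-2,-1) + K_2e^(-5t)(-3,-2).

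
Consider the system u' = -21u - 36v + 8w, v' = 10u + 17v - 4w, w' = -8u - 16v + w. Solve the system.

u(t) = 2c_1e^(-3t) + 7c_2e^(-t) + 2c_3e^(t), v(t) = -c_1e^(-3t) - 3c_2e^(-t) - c_3e^(t), w(t) = 4c_2e^(-t) + c_3e^(t)

Coefficient matrix A = [[-21, -36, 8], [10, 17, -4], [-8, -16, 1]].
det(A - λI) = 0 gives eigenvalues λ = -3, -1, 1.
For λ=-3: eigenvector (2,-1,0).
For λ=-1: eigenvector (7,-3,4).
For λ=1: eigenvector (2,-1,1).
General solution: c_1e^(-3t)(2,-1,0) + c_2e^(-t)(7,-3,4) + c_3e^(t)(2,-1,1).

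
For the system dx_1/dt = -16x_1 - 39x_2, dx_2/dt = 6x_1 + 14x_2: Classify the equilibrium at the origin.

stable spiral

A = [[-16,-39],[6,14]]; det(A-λI) = λ^2 + 2λ + 10.
λ = -1 ± 3i: negative real part.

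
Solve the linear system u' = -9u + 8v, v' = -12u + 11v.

Coefficient matrix A = [[-9, 8], [-12, 11]].
Characteristic polynomial det(A - λI) = λ^2 - 2λ - 3 = 0.
Eigenvalues λ = -1, 3.
For λ=-1: (A-λI) row 1 is [-8, 8], so an eigenvector is (1, 1).
For λ=3: (A-λI) row 1 is [-12, 8], so an eigenvector is (-2, -3).
General solution: K_1e^(-t)(1,1) + K_2e^(3t)(-2,-3).

u(t) = K_1e^(-t) - 2K_2e^(3t), v(t) = K_1e^(-t) - 3K_2e^(3t)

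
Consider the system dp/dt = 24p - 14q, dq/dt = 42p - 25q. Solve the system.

Coefficient matrix A = [[24, -14], [42, -25]].
Characteristic polynomial det(A - λI) = λ^2 + λ - 12 = 0.
Eigenvalues λ = -4, 3.
For λ=-4: (A-λI) row 1 is [28, -14], so an eigenvector is (-1, -2).
For λ=3: (A-λI) row 1 is [21, -14], so an eigenvector is (-2, -3).
General solution: C_1e^(-4t)(-1,-2) + C_2e^(3t)(-2,-3).

p(t) = -C_1e^(-4t) - 2C_2e^(3t), q(t) = -2C_1e^(-4t) - 3C_2e^(3t)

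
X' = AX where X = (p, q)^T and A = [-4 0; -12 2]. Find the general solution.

Coefficient matrix A = [[-4, 0], [-12, 2]].
Characteristic polynomial det(A - λI) = λ^2 + 2λ - 8 = 0.
Eigenvalues λ = -4, 2.
For λ=-4: (A-λI) row 2 is [-12, 6], so an eigenvector is (1, 2).
For λ=2: (A-λI) row 1 is [-6, 0], so an eigenvector is (0, 1).
General solution: c_1e^(-4t)(1,2) + c_2e^(2t)(0,1).

p(t) = c_1e^(-4t), q(t) = 2c_1e^(-4t) + c_2e^(2t)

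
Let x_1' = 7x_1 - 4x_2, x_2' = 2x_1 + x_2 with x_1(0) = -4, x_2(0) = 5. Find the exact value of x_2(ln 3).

A = [[7,-4],[2,1]]; eigenvalues λ = 3, 5.
Eigenvectors: (1,1) for λ=3, (-2,-1) for λ=5.
From the initial condition, c_1 = 14, c_2 = 9.
x_2(ln 3) = (14)(3^3)(1) + (9)(3^5)(-1) = -1809.

-1809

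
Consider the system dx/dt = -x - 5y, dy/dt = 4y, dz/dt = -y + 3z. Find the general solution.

Coefficient matrix A = [[-1, -5, 0], [0, 4, 0], [0, -1, 3]].
det(A - λI) = 0 gives eigenvalues λ = 4, -1, 3.
For λ=4: eigenvector (-1,1,-1).
For λ=-1: eigenvector (1,0,0).
For λ=3: eigenvector (0,0,1).
General solution: c_1e^(4t)(-1,1,-1) + c_2e^(-t)(1,0,0) + c_3e^(3t)(0,0,1).

x(t) = -c_1e^(4t) + c_2e^(-t), y(t) = c_1e^(4t), z(t) = -c_1e^(4t) + c_3e^(3t)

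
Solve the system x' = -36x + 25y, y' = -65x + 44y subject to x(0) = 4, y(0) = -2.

x(t) = -42e^(4t)sin(5t) + 4e^(4t)cos(5t), y(t) = -68e^(4t)sin(5t) - 2e^(4t)cos(5t)

Coefficient matrix A = [[-36, 25], [-65, 44]].
Characteristic polynomial det(A - λI) = λ^2 - 8λ + 41 = 0.
Eigenvalues λ = 4 ± 5i (complex conjugate pair).
For λ=4+5i: an eigenvector is (1,2) - i(2,3) = (1 - 2i, 2 - 3i).
A real fundamental pair from Re and Im of e^((4+5i)t)v: X_1 = e^(4t)(cos(5t)·(1,2) + sin(5t)·(2,3)), X_2 = e^(4t)(sin(5t)·(1,2) - cos(5t)·(2,3)).
General solution: K_1X_1 + K_2X_2.
Applying x(0)=4, y(0)=-2 gives K_1=-16, K_2=-10.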